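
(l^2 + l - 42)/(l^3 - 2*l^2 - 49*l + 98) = (l - 6)/(l^2 - 9*l + 14)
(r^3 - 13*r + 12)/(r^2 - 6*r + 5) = (r^2 + r - 12)/(r - 5)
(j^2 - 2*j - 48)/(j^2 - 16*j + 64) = (j + 6)/(j - 8)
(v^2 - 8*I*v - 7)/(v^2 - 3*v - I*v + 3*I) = (v - 7*I)/(v - 3)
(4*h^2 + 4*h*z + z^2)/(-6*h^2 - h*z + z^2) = (2*h + z)/(-3*h + z)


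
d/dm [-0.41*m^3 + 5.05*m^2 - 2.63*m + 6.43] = -1.23*m^2 + 10.1*m - 2.63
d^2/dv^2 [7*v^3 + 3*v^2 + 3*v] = 42*v + 6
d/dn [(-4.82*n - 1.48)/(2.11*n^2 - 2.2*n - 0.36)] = (10.1702*n^2 + 6.2456*n - 1.5208)/(4.4521*n^4 - 9.284*n^3 + 3.3208*n^2 + 1.584*n + 0.1296)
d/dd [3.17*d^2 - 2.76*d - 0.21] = 6.34*d - 2.76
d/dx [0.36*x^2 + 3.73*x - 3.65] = 0.72*x + 3.73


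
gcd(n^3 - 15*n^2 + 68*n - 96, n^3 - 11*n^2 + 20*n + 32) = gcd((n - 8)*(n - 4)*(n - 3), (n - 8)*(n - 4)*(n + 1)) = n^2 - 12*n + 32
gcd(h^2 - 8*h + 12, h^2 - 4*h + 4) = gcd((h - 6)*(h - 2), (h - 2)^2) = h - 2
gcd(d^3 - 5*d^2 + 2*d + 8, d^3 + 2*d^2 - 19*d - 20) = d^2 - 3*d - 4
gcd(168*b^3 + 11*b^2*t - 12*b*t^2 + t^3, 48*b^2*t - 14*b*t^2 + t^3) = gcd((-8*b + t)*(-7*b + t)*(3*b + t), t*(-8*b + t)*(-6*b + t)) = -8*b + t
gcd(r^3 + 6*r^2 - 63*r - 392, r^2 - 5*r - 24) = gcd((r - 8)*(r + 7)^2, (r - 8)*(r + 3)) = r - 8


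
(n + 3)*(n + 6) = n^2 + 9*n + 18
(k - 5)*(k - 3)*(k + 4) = k^3 - 4*k^2 - 17*k + 60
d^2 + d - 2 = (d - 1)*(d + 2)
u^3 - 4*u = u*(u - 2)*(u + 2)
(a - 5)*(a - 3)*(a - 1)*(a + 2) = a^4 - 7*a^3 + 5*a^2 + 31*a - 30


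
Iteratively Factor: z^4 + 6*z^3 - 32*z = (z)*(z^3 + 6*z^2 - 32) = z*(z + 4)*(z^2 + 2*z - 8) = z*(z - 2)*(z + 4)*(z + 4)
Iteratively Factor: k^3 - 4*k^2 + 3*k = (k - 3)*(k^2 - k) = (k - 3)*(k - 1)*(k)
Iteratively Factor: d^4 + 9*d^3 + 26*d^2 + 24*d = (d + 2)*(d^3 + 7*d^2 + 12*d) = (d + 2)*(d + 4)*(d^2 + 3*d) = (d + 2)*(d + 3)*(d + 4)*(d)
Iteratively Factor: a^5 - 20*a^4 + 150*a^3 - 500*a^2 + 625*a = (a - 5)*(a^4 - 15*a^3 + 75*a^2 - 125*a) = (a - 5)^2*(a^3 - 10*a^2 + 25*a) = a*(a - 5)^2*(a^2 - 10*a + 25) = a*(a - 5)^3*(a - 5)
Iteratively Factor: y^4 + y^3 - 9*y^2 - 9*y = (y + 3)*(y^3 - 2*y^2 - 3*y) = y*(y + 3)*(y^2 - 2*y - 3) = y*(y + 1)*(y + 3)*(y - 3)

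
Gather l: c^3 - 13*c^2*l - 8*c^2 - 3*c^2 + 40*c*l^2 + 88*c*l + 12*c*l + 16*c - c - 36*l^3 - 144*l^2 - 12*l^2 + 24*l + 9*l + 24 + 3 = c^3 - 11*c^2 + 15*c - 36*l^3 + l^2*(40*c - 156) + l*(-13*c^2 + 100*c + 33) + 27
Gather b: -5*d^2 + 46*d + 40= -5*d^2 + 46*d + 40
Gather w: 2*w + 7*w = 9*w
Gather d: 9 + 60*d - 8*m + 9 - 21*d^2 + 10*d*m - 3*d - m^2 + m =-21*d^2 + d*(10*m + 57) - m^2 - 7*m + 18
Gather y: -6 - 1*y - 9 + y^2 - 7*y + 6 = y^2 - 8*y - 9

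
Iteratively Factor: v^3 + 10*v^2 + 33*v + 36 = (v + 3)*(v^2 + 7*v + 12) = (v + 3)*(v + 4)*(v + 3)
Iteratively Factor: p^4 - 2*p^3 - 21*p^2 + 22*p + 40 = (p + 4)*(p^3 - 6*p^2 + 3*p + 10) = (p + 1)*(p + 4)*(p^2 - 7*p + 10) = (p - 5)*(p + 1)*(p + 4)*(p - 2)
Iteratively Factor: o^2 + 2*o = (o)*(o + 2)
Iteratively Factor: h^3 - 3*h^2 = (h)*(h^2 - 3*h) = h^2*(h - 3)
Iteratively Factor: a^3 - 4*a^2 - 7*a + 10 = (a - 5)*(a^2 + a - 2) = (a - 5)*(a - 1)*(a + 2)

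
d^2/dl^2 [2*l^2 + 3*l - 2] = 4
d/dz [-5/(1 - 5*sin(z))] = -25*cos(z)/(5*sin(z) - 1)^2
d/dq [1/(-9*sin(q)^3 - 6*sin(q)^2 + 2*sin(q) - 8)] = (27*sin(q)^2 + 12*sin(q) - 2)*cos(q)/(9*sin(q)^3 + 6*sin(q)^2 - 2*sin(q) + 8)^2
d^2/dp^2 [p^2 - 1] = 2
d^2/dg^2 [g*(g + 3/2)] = 2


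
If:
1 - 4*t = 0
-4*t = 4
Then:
No Solution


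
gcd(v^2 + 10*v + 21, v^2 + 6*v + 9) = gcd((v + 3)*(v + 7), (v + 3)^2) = v + 3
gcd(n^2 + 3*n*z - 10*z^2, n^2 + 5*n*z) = n + 5*z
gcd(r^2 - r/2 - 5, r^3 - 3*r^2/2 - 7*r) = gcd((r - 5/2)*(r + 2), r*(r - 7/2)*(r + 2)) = r + 2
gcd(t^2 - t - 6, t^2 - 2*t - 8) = t + 2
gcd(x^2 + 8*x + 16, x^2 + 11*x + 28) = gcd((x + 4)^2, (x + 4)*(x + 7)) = x + 4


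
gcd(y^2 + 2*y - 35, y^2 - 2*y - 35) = 1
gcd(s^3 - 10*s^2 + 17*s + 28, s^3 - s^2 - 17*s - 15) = s + 1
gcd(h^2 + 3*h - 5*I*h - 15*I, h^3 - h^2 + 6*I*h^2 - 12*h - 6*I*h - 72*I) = h + 3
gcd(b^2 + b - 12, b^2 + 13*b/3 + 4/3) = b + 4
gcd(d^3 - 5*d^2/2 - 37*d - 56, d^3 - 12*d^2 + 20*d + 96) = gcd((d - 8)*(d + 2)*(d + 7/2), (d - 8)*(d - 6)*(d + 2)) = d^2 - 6*d - 16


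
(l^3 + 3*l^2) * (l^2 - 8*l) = l^5 - 5*l^4 - 24*l^3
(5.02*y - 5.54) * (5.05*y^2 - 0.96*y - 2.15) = 25.351*y^3 - 32.7962*y^2 - 5.4746*y + 11.911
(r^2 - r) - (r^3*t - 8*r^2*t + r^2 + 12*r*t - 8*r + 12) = -r^3*t + 8*r^2*t - 12*r*t + 7*r - 12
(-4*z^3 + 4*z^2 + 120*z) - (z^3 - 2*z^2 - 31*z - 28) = -5*z^3 + 6*z^2 + 151*z + 28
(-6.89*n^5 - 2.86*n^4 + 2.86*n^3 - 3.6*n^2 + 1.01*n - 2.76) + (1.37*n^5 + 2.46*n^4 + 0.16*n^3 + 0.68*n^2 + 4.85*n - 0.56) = -5.52*n^5 - 0.4*n^4 + 3.02*n^3 - 2.92*n^2 + 5.86*n - 3.32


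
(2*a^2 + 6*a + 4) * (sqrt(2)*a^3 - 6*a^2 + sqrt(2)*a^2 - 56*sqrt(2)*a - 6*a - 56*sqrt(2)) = 2*sqrt(2)*a^5 - 12*a^4 + 8*sqrt(2)*a^4 - 102*sqrt(2)*a^3 - 48*a^3 - 444*sqrt(2)*a^2 - 60*a^2 - 560*sqrt(2)*a - 24*a - 224*sqrt(2)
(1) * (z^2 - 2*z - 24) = z^2 - 2*z - 24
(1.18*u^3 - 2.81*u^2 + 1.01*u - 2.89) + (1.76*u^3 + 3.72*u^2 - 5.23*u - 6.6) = 2.94*u^3 + 0.91*u^2 - 4.22*u - 9.49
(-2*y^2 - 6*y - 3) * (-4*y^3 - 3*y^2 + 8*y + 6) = 8*y^5 + 30*y^4 + 14*y^3 - 51*y^2 - 60*y - 18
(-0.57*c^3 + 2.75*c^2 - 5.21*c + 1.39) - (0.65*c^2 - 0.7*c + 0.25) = -0.57*c^3 + 2.1*c^2 - 4.51*c + 1.14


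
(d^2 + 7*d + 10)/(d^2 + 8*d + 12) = (d + 5)/(d + 6)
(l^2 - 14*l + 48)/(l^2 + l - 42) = (l - 8)/(l + 7)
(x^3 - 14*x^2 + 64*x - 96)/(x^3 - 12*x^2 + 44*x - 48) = (x - 4)/(x - 2)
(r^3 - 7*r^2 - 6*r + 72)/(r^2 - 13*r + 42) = (r^2 - r - 12)/(r - 7)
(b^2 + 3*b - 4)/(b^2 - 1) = (b + 4)/(b + 1)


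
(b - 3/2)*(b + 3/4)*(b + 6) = b^3 + 21*b^2/4 - 45*b/8 - 27/4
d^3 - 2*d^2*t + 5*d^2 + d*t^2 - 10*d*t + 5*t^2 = (d + 5)*(d - t)^2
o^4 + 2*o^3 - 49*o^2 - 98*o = o*(o - 7)*(o + 2)*(o + 7)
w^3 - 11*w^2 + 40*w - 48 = (w - 4)^2*(w - 3)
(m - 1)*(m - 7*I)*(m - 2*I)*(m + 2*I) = m^4 - m^3 - 7*I*m^3 + 4*m^2 + 7*I*m^2 - 4*m - 28*I*m + 28*I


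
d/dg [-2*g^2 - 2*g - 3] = -4*g - 2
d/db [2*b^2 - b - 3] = 4*b - 1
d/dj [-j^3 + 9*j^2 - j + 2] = -3*j^2 + 18*j - 1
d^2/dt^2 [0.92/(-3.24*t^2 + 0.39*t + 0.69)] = (-19.315584*t^2 + 2.325024*t + 0.92*(6.48*t - 0.39)*(12.96*t - 0.78) + 4.113504)/(-3.24*t^2 + 0.39*t + 0.69)^3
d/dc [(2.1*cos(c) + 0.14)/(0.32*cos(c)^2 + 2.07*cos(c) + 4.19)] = (0.672*cos(c)^2 + 0.0895999999999999*cos(c) - 8.5092)*sin(c)/(0.1024*cos(c)^4 + 1.3248*cos(c)^3 + 6.9665*cos(c)^2 + 17.3466*cos(c) + 17.5561)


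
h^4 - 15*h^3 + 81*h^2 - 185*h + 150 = (h - 5)^2*(h - 3)*(h - 2)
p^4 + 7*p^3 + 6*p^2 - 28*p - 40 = (p - 2)*(p + 2)^2*(p + 5)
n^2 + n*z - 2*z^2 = (n - z)*(n + 2*z)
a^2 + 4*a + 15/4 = (a + 3/2)*(a + 5/2)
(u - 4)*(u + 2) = u^2 - 2*u - 8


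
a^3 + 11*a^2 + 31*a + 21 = (a + 1)*(a + 3)*(a + 7)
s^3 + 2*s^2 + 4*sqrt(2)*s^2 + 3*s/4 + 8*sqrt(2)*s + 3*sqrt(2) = (s + 1/2)*(s + 3/2)*(s + 4*sqrt(2))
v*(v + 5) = v^2 + 5*v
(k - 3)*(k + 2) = k^2 - k - 6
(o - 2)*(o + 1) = o^2 - o - 2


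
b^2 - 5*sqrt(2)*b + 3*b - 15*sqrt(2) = (b + 3)*(b - 5*sqrt(2))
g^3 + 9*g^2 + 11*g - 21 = (g - 1)*(g + 3)*(g + 7)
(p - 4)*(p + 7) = p^2 + 3*p - 28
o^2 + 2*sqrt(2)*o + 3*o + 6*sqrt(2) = (o + 3)*(o + 2*sqrt(2))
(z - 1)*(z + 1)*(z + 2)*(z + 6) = z^4 + 8*z^3 + 11*z^2 - 8*z - 12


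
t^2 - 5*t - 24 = (t - 8)*(t + 3)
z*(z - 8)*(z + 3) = z^3 - 5*z^2 - 24*z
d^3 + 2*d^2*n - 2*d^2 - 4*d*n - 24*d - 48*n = (d - 6)*(d + 4)*(d + 2*n)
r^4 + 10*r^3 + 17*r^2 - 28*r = r*(r - 1)*(r + 4)*(r + 7)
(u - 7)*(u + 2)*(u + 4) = u^3 - u^2 - 34*u - 56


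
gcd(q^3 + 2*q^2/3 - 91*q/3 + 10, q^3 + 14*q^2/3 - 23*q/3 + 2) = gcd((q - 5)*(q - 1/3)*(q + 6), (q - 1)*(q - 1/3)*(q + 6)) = q^2 + 17*q/3 - 2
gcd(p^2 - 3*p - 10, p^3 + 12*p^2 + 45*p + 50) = p + 2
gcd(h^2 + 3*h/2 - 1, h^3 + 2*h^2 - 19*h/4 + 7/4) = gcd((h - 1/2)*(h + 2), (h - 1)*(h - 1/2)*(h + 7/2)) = h - 1/2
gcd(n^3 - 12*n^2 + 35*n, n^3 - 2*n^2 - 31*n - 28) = n - 7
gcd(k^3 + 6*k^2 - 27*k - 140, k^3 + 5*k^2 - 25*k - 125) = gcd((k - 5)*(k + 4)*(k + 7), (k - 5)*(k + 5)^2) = k - 5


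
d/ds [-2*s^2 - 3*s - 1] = -4*s - 3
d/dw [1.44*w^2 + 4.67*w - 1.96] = 2.88*w + 4.67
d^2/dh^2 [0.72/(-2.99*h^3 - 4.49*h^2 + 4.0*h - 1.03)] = ((12.9168*h + 6.4656)*(2.99*h^3 + 4.49*h^2 - 4.0*h + 1.03) - 0.72*(8.97*h^2 + 8.98*h - 4.0)*(17.94*h^2 + 17.96*h - 8.0))/(2.99*h^3 + 4.49*h^2 - 4.0*h + 1.03)^3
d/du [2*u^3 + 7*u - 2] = 6*u^2 + 7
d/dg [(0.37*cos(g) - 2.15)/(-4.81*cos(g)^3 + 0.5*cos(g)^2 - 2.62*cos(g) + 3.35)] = (-3.5594*cos(g)^3 + 31.2095*cos(g)^2 - 2.15*cos(g) + 4.3935)*sin(g)/(23.1361*cos(g)^6 - 4.81*cos(g)^5 + 25.4544*cos(g)^4 - 34.847*cos(g)^3 + 10.2144*cos(g)^2 - 17.554*cos(g) + 11.2225)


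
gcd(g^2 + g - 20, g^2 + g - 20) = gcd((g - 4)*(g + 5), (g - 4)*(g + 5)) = g^2 + g - 20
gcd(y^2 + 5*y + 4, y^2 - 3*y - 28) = y + 4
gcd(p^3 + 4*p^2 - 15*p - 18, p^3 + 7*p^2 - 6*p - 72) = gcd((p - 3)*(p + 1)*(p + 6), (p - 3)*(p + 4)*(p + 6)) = p^2 + 3*p - 18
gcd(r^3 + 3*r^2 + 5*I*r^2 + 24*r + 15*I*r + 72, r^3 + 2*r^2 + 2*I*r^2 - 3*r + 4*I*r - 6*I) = r + 3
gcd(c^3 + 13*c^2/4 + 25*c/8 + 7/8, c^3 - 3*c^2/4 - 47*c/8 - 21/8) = c^2 + 9*c/4 + 7/8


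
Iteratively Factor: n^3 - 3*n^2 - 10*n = (n - 5)*(n^2 + 2*n) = n*(n - 5)*(n + 2)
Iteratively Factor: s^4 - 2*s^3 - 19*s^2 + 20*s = (s)*(s^3 - 2*s^2 - 19*s + 20) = s*(s - 1)*(s^2 - s - 20) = s*(s - 1)*(s + 4)*(s - 5)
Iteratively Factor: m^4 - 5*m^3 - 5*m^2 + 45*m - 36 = (m - 4)*(m^3 - m^2 - 9*m + 9) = (m - 4)*(m - 1)*(m^2 - 9) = (m - 4)*(m - 3)*(m - 1)*(m + 3)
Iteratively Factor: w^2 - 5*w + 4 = (w - 1)*(w - 4)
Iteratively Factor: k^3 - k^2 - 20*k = (k + 4)*(k^2 - 5*k) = (k - 5)*(k + 4)*(k)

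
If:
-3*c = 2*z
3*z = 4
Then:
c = -8/9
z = 4/3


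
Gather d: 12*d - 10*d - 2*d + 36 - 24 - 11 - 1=0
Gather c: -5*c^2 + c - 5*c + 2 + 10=-5*c^2 - 4*c + 12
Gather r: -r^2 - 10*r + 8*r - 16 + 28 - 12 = -r^2 - 2*r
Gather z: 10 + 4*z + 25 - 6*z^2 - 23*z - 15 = -6*z^2 - 19*z + 20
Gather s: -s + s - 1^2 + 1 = 0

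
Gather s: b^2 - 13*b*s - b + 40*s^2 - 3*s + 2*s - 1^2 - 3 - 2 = b^2 - b + 40*s^2 + s*(-13*b - 1) - 6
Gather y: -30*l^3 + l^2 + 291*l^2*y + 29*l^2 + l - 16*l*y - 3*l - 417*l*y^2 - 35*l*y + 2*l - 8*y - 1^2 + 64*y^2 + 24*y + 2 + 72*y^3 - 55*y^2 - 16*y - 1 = -30*l^3 + 30*l^2 + 72*y^3 + y^2*(9 - 417*l) + y*(291*l^2 - 51*l)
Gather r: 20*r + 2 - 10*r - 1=10*r + 1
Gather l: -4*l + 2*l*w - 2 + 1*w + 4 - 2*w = l*(2*w - 4) - w + 2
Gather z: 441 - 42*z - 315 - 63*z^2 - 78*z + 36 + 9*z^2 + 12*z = -54*z^2 - 108*z + 162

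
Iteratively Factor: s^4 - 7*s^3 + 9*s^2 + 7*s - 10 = (s - 2)*(s^3 - 5*s^2 - s + 5) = (s - 5)*(s - 2)*(s^2 - 1) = (s - 5)*(s - 2)*(s - 1)*(s + 1)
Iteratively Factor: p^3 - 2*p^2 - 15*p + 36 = (p - 3)*(p^2 + p - 12) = (p - 3)^2*(p + 4)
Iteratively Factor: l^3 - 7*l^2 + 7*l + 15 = (l - 3)*(l^2 - 4*l - 5) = (l - 5)*(l - 3)*(l + 1)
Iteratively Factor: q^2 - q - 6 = (q - 3)*(q + 2)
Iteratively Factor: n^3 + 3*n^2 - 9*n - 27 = (n + 3)*(n^2 - 9) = (n - 3)*(n + 3)*(n + 3)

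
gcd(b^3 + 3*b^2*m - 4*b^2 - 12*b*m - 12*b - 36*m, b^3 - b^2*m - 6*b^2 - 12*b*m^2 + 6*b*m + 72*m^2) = b^2 + 3*b*m - 6*b - 18*m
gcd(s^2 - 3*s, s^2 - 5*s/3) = s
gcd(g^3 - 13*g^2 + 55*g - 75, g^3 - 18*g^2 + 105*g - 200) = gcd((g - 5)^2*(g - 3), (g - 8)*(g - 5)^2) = g^2 - 10*g + 25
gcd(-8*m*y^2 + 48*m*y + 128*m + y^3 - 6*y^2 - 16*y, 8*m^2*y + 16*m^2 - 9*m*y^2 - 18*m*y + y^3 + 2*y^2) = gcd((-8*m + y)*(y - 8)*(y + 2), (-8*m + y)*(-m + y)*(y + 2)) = -8*m*y - 16*m + y^2 + 2*y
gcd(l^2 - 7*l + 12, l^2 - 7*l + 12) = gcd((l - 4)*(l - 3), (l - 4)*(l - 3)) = l^2 - 7*l + 12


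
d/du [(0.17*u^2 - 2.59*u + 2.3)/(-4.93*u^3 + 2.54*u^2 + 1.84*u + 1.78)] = (0.8381*u^4 - 25.5374*u^3 + 40.9084*u^2 - 11.0788*u - 8.8422)/(24.3049*u^6 - 25.0444*u^5 - 11.6908*u^4 - 8.2036*u^3 + 12.428*u^2 + 6.5504*u + 3.1684)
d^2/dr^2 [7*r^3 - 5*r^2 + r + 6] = 42*r - 10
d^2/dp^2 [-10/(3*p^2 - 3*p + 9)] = 20*(p^2 - p - (2*p - 1)^2 + 3)/(3*(p^2 - p + 3)^3)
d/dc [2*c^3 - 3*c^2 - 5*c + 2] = 6*c^2 - 6*c - 5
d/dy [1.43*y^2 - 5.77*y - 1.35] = 2.86*y - 5.77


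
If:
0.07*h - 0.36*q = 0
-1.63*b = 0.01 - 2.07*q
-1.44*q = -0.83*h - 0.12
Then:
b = -0.06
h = -0.22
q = -0.04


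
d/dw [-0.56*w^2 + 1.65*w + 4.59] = 1.65 - 1.12*w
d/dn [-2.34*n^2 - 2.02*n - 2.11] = -4.68*n - 2.02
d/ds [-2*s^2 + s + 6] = 1 - 4*s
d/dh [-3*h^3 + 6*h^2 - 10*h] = -9*h^2 + 12*h - 10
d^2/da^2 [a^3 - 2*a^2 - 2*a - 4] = 6*a - 4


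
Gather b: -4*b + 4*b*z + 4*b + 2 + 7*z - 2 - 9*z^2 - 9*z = 4*b*z - 9*z^2 - 2*z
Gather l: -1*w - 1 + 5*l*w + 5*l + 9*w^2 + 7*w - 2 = l*(5*w + 5) + 9*w^2 + 6*w - 3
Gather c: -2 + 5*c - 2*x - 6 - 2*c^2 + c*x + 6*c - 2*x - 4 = -2*c^2 + c*(x + 11) - 4*x - 12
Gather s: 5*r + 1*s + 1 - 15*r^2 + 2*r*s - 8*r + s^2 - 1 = -15*r^2 - 3*r + s^2 + s*(2*r + 1)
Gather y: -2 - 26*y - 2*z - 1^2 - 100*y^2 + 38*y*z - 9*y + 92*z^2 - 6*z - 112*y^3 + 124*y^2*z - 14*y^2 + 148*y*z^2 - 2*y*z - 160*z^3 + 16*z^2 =-112*y^3 + y^2*(124*z - 114) + y*(148*z^2 + 36*z - 35) - 160*z^3 + 108*z^2 - 8*z - 3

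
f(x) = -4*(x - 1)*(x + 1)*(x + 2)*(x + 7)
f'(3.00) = -1680.00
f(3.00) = -1600.00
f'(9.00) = -21312.00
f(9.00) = -56320.00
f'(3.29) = -2044.94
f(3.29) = -2139.06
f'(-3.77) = -249.59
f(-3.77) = 302.16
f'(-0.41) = 61.59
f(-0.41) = 34.87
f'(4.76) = -4631.66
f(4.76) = -6886.91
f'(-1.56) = -3.85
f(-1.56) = -13.73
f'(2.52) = -1167.97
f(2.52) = -920.92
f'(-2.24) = -93.11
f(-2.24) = 18.36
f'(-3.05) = -197.51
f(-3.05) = 137.74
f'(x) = -4*(x - 1)*(x + 1)*(x + 2) - 4*(x - 1)*(x + 1)*(x + 7) - 4*(x - 1)*(x + 2)*(x + 7) - 4*(x + 1)*(x + 2)*(x + 7) = -16*x^3 - 108*x^2 - 104*x + 36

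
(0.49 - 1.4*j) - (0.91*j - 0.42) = 0.91 - 2.31*j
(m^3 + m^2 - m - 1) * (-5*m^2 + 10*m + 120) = -5*m^5 + 5*m^4 + 135*m^3 + 115*m^2 - 130*m - 120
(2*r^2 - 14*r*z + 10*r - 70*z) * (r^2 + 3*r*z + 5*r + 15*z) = 2*r^4 - 8*r^3*z + 20*r^3 - 42*r^2*z^2 - 80*r^2*z + 50*r^2 - 420*r*z^2 - 200*r*z - 1050*z^2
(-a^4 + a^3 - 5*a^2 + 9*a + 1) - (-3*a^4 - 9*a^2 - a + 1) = 2*a^4 + a^3 + 4*a^2 + 10*a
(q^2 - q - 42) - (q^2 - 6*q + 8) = 5*q - 50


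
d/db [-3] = 0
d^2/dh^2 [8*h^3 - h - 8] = 48*h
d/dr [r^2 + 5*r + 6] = 2*r + 5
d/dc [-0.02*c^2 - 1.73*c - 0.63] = -0.04*c - 1.73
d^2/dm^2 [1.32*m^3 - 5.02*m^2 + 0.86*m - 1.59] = 7.92*m - 10.04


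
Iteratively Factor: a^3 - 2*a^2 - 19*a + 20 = (a + 4)*(a^2 - 6*a + 5) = (a - 5)*(a + 4)*(a - 1)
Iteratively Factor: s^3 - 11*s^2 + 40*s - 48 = (s - 3)*(s^2 - 8*s + 16) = (s - 4)*(s - 3)*(s - 4)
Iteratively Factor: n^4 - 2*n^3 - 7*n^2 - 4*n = (n - 4)*(n^3 + 2*n^2 + n) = (n - 4)*(n + 1)*(n^2 + n) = (n - 4)*(n + 1)^2*(n)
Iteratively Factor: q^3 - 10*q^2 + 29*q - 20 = (q - 5)*(q^2 - 5*q + 4) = (q - 5)*(q - 1)*(q - 4)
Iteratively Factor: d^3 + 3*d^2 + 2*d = (d + 2)*(d^2 + d) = (d + 1)*(d + 2)*(d)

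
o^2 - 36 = (o - 6)*(o + 6)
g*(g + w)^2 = g^3 + 2*g^2*w + g*w^2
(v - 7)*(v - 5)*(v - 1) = v^3 - 13*v^2 + 47*v - 35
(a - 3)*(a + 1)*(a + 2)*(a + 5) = a^4 + 5*a^3 - 7*a^2 - 41*a - 30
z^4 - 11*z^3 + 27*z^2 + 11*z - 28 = (z - 7)*(z - 4)*(z - 1)*(z + 1)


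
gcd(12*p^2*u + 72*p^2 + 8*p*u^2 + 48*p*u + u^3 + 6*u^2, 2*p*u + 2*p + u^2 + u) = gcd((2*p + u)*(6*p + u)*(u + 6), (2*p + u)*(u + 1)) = 2*p + u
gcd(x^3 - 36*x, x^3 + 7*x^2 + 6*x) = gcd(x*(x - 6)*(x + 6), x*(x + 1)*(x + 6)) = x^2 + 6*x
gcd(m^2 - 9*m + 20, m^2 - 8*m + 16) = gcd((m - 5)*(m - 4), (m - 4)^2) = m - 4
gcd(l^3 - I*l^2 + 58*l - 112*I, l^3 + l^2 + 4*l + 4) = l - 2*I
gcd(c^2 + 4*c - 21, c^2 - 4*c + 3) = c - 3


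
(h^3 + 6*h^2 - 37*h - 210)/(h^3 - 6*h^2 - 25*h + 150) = (h + 7)/(h - 5)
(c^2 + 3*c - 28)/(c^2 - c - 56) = (c - 4)/(c - 8)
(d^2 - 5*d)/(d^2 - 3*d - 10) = d/(d + 2)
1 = 1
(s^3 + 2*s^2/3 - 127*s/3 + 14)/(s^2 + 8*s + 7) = (s^2 - 19*s/3 + 2)/(s + 1)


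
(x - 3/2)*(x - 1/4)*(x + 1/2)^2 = x^4 - 3*x^3/4 - 9*x^2/8 - x/16 + 3/32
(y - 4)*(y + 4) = y^2 - 16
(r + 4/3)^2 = r^2 + 8*r/3 + 16/9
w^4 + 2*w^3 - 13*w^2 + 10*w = w*(w - 2)*(w - 1)*(w + 5)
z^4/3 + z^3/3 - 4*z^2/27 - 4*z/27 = z*(z/3 + 1/3)*(z - 2/3)*(z + 2/3)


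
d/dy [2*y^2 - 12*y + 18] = 4*y - 12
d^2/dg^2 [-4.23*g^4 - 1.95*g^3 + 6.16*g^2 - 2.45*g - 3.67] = -50.76*g^2 - 11.7*g + 12.32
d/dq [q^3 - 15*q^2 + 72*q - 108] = 3*q^2 - 30*q + 72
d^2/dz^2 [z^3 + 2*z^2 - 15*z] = 6*z + 4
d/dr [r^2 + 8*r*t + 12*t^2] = 2*r + 8*t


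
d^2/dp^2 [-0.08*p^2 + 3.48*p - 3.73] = -0.160000000000000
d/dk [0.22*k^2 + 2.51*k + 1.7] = 0.44*k + 2.51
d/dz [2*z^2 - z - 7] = 4*z - 1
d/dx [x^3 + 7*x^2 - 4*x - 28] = 3*x^2 + 14*x - 4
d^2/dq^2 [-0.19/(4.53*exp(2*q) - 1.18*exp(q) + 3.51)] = ((3.4428*exp(q) - 0.2242)*(4.53*exp(2*q) - 1.18*exp(q) + 3.51) - 0.19*(9.06*exp(q) - 1.18)*(18.12*exp(q) - 2.36)*exp(q))*exp(q)/(4.53*exp(2*q) - 1.18*exp(q) + 3.51)^3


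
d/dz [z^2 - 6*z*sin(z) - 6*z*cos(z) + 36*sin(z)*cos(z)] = -6*sqrt(2)*z*cos(z + pi/4) + 2*z - 6*sqrt(2)*sin(z + pi/4) + 36*cos(2*z)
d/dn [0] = 0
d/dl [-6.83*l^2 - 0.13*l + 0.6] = -13.66*l - 0.13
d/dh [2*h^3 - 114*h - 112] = 6*h^2 - 114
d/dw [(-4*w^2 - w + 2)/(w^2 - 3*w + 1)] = (13*w^2 - 12*w + 5)/(w^4 - 6*w^3 + 11*w^2 - 6*w + 1)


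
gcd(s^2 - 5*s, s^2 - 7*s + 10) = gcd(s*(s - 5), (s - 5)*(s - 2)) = s - 5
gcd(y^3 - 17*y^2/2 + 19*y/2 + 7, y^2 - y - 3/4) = y + 1/2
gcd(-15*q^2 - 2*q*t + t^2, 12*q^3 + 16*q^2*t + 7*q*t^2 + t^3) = 3*q + t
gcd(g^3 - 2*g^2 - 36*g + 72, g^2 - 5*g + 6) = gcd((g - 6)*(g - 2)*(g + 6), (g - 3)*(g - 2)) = g - 2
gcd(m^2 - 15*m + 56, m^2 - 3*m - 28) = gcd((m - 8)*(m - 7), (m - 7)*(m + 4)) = m - 7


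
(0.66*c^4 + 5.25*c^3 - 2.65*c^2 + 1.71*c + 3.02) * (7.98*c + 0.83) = 5.2668*c^5 + 42.4428*c^4 - 16.7895*c^3 + 11.4463*c^2 + 25.5189*c + 2.5066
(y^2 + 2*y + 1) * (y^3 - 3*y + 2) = y^5 + 2*y^4 - 2*y^3 - 4*y^2 + y + 2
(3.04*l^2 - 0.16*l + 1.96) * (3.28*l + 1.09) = 9.9712*l^3 + 2.7888*l^2 + 6.2544*l + 2.1364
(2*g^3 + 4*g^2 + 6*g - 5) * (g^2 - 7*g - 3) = 2*g^5 - 10*g^4 - 28*g^3 - 59*g^2 + 17*g + 15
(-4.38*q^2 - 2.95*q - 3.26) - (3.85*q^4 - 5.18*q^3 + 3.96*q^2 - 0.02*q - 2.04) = -3.85*q^4 + 5.18*q^3 - 8.34*q^2 - 2.93*q - 1.22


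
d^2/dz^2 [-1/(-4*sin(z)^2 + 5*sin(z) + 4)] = (64*sin(z)^4 - 60*sin(z)^3 - 7*sin(z)^2 + 100*sin(z) - 82)/(5*sin(z) + 4*cos(z)^2)^3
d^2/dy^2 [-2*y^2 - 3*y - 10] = -4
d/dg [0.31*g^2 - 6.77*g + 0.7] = 0.62*g - 6.77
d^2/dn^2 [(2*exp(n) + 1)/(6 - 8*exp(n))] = (-20*exp(n) - 15)*exp(n)/(64*exp(3*n) - 144*exp(2*n) + 108*exp(n) - 27)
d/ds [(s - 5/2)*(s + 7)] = 2*s + 9/2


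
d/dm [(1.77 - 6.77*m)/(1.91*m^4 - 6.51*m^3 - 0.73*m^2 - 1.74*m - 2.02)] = (38.7921*m^4 - 101.6682*m^3 + 29.626*m^2 + 2.5842*m + 16.7552)/(3.6481*m^8 - 24.8682*m^7 + 39.5915*m^6 + 2.8578*m^5 + 15.4713*m^4 + 28.8408*m^3 + 5.9768*m^2 + 7.0296*m + 4.0804)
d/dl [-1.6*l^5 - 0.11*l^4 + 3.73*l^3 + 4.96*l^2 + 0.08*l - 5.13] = -8.0*l^4 - 0.44*l^3 + 11.19*l^2 + 9.92*l + 0.08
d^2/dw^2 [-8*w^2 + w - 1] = -16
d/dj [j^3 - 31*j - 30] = 3*j^2 - 31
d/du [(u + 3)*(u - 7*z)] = 2*u - 7*z + 3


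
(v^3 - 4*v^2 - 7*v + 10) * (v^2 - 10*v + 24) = v^5 - 14*v^4 + 57*v^3 - 16*v^2 - 268*v + 240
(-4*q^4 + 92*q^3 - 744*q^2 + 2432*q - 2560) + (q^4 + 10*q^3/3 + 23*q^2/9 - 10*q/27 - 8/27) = -3*q^4 + 286*q^3/3 - 6673*q^2/9 + 65654*q/27 - 69128/27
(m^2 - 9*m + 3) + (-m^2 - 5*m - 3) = -14*m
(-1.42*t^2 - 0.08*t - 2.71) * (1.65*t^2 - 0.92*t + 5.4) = -2.343*t^4 + 1.1744*t^3 - 12.0659*t^2 + 2.0612*t - 14.634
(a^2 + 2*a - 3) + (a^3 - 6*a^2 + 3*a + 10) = a^3 - 5*a^2 + 5*a + 7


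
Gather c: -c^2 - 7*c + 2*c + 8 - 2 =-c^2 - 5*c + 6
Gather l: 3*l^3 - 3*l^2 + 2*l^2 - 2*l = 3*l^3 - l^2 - 2*l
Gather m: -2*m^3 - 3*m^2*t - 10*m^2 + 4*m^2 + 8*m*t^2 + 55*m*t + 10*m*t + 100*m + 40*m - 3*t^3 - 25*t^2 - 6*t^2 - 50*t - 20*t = -2*m^3 + m^2*(-3*t - 6) + m*(8*t^2 + 65*t + 140) - 3*t^3 - 31*t^2 - 70*t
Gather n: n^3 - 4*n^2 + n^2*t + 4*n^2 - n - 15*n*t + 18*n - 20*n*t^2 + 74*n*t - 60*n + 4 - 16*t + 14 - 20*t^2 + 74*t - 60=n^3 + n^2*t + n*(-20*t^2 + 59*t - 43) - 20*t^2 + 58*t - 42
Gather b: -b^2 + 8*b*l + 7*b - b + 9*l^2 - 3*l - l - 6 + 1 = -b^2 + b*(8*l + 6) + 9*l^2 - 4*l - 5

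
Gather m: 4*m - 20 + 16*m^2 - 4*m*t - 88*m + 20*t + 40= 16*m^2 + m*(-4*t - 84) + 20*t + 20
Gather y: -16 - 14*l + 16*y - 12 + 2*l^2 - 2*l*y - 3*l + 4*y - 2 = 2*l^2 - 17*l + y*(20 - 2*l) - 30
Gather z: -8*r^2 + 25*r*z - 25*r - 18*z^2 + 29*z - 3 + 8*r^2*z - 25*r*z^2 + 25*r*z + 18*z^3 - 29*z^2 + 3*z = -8*r^2 - 25*r + 18*z^3 + z^2*(-25*r - 47) + z*(8*r^2 + 50*r + 32) - 3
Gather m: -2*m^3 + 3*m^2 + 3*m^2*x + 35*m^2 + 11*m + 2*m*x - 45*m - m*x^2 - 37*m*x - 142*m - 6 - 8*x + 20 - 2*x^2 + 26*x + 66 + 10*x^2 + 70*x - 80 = -2*m^3 + m^2*(3*x + 38) + m*(-x^2 - 35*x - 176) + 8*x^2 + 88*x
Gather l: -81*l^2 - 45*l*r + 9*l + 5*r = -81*l^2 + l*(9 - 45*r) + 5*r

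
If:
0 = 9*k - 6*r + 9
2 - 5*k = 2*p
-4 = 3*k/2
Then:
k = -8/3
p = 23/3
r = -5/2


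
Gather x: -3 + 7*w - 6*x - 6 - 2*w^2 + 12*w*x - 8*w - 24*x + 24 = -2*w^2 - w + x*(12*w - 30) + 15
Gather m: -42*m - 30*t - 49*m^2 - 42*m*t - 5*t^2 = -49*m^2 + m*(-42*t - 42) - 5*t^2 - 30*t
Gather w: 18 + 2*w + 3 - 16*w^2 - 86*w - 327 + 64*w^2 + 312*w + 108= 48*w^2 + 228*w - 198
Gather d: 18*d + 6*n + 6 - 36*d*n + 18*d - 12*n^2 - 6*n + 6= d*(36 - 36*n) - 12*n^2 + 12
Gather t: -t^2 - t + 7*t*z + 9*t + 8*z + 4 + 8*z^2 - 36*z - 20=-t^2 + t*(7*z + 8) + 8*z^2 - 28*z - 16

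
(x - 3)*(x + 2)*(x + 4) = x^3 + 3*x^2 - 10*x - 24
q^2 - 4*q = q*(q - 4)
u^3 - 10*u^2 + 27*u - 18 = (u - 6)*(u - 3)*(u - 1)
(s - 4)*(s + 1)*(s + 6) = s^3 + 3*s^2 - 22*s - 24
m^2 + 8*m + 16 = (m + 4)^2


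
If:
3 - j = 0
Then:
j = 3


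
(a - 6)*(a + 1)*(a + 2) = a^3 - 3*a^2 - 16*a - 12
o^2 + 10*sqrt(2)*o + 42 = (o + 3*sqrt(2))*(o + 7*sqrt(2))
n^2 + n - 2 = (n - 1)*(n + 2)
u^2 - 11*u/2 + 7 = (u - 7/2)*(u - 2)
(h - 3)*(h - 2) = h^2 - 5*h + 6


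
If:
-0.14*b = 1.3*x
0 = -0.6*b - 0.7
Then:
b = -1.17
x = 0.13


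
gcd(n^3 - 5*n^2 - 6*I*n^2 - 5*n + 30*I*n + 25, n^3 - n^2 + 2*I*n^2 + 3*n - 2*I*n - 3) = n - I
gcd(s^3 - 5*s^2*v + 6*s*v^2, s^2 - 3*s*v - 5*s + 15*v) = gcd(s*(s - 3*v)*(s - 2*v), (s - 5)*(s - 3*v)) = s - 3*v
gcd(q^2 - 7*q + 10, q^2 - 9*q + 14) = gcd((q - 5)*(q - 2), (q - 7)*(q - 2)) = q - 2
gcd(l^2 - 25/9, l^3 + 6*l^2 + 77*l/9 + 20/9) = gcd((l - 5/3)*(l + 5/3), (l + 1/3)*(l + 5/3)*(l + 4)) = l + 5/3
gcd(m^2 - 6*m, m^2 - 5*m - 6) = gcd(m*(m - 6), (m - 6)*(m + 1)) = m - 6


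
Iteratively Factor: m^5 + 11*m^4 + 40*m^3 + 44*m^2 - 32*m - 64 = (m + 2)*(m^4 + 9*m^3 + 22*m^2 - 32) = (m + 2)*(m + 4)*(m^3 + 5*m^2 + 2*m - 8) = (m - 1)*(m + 2)*(m + 4)*(m^2 + 6*m + 8) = (m - 1)*(m + 2)^2*(m + 4)*(m + 4)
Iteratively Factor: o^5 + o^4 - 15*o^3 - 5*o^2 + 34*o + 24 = (o - 3)*(o^4 + 4*o^3 - 3*o^2 - 14*o - 8) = (o - 3)*(o + 4)*(o^3 - 3*o - 2) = (o - 3)*(o + 1)*(o + 4)*(o^2 - o - 2) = (o - 3)*(o + 1)^2*(o + 4)*(o - 2)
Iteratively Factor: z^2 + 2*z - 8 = (z + 4)*(z - 2)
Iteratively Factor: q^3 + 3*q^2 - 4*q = (q + 4)*(q^2 - q) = (q - 1)*(q + 4)*(q)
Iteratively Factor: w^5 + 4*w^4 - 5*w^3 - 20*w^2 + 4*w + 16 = (w + 4)*(w^4 - 5*w^2 + 4) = (w - 2)*(w + 4)*(w^3 + 2*w^2 - w - 2) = (w - 2)*(w + 2)*(w + 4)*(w^2 - 1) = (w - 2)*(w + 1)*(w + 2)*(w + 4)*(w - 1)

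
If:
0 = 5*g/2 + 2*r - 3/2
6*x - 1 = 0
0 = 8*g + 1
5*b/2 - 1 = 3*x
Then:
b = 3/5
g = -1/8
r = 29/32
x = 1/6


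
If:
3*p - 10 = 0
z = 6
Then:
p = 10/3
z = 6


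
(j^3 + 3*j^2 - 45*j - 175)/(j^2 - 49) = (j^2 + 10*j + 25)/(j + 7)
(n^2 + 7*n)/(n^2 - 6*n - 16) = n*(n + 7)/(n^2 - 6*n - 16)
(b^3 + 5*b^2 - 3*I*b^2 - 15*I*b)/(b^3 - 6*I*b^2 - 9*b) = (b + 5)/(b - 3*I)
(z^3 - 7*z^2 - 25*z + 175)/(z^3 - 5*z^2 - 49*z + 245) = (z + 5)/(z + 7)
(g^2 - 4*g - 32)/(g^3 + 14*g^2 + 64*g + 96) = (g - 8)/(g^2 + 10*g + 24)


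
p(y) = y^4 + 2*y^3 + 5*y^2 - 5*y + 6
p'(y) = 4*y^3 + 6*y^2 + 10*y - 5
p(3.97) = 438.50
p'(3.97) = 379.55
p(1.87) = 39.44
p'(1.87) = 60.84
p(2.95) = 161.84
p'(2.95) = 179.40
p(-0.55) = 10.02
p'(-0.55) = -9.35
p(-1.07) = 15.94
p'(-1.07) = -13.73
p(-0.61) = 10.59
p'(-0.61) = -9.78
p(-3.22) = 114.67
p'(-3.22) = -108.53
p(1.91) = 41.93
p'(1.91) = 63.86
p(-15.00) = 45081.00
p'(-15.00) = -12305.00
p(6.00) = 1884.00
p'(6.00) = 1135.00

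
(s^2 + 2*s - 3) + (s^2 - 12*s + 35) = 2*s^2 - 10*s + 32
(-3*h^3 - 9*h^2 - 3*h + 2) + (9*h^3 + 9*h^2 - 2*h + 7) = 6*h^3 - 5*h + 9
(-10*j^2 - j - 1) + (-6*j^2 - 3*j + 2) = -16*j^2 - 4*j + 1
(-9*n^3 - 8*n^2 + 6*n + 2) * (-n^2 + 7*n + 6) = 9*n^5 - 55*n^4 - 116*n^3 - 8*n^2 + 50*n + 12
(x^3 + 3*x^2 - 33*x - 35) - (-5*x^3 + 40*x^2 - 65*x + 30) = 6*x^3 - 37*x^2 + 32*x - 65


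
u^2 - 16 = (u - 4)*(u + 4)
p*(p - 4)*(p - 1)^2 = p^4 - 6*p^3 + 9*p^2 - 4*p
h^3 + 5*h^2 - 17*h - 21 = (h - 3)*(h + 1)*(h + 7)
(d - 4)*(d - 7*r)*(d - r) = d^3 - 8*d^2*r - 4*d^2 + 7*d*r^2 + 32*d*r - 28*r^2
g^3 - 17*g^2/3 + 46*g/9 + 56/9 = (g - 4)*(g - 7/3)*(g + 2/3)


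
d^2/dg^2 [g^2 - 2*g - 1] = 2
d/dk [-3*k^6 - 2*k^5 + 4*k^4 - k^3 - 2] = k^2*(-18*k^3 - 10*k^2 + 16*k - 3)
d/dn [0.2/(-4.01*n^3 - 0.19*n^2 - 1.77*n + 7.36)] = (2.406*n^2 + 0.076*n + 0.354)/(4.01*n^3 + 0.19*n^2 + 1.77*n - 7.36)^2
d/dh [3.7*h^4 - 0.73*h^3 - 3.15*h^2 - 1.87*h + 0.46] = 14.8*h^3 - 2.19*h^2 - 6.3*h - 1.87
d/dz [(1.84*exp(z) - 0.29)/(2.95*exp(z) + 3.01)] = 6.3939*exp(z)/(2.95*exp(z) + 3.01)^2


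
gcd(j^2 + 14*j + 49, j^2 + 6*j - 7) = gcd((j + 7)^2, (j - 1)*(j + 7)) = j + 7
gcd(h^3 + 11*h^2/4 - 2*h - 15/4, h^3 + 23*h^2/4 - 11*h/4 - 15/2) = h^2 - h/4 - 5/4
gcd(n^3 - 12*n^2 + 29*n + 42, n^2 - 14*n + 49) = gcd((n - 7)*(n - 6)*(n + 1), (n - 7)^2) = n - 7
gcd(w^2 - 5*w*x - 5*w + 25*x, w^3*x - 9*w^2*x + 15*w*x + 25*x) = w - 5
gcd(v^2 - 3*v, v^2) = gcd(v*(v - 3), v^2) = v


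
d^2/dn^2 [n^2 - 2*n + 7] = 2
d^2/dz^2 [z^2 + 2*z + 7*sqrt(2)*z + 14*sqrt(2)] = 2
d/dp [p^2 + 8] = 2*p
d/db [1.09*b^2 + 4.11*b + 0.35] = 2.18*b + 4.11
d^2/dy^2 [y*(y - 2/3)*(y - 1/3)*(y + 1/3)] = 12*y^2 - 4*y - 2/9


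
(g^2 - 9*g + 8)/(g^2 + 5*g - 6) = (g - 8)/(g + 6)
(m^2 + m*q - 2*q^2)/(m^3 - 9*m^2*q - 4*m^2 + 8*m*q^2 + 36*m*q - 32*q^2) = (-m - 2*q)/(-m^2 + 8*m*q + 4*m - 32*q)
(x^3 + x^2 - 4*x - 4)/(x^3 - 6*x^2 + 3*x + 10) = (x + 2)/(x - 5)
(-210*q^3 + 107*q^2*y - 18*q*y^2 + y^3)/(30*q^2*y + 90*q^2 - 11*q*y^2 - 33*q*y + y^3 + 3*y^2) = (-7*q + y)/(y + 3)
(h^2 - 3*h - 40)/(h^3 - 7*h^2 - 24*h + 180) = (h - 8)/(h^2 - 12*h + 36)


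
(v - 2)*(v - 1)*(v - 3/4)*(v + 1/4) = v^4 - 7*v^3/2 + 53*v^2/16 - 7*v/16 - 3/8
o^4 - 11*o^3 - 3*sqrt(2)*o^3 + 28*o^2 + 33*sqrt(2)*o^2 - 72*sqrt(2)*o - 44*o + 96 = (o - 8)*(o - 3)*(o - 2*sqrt(2))*(o - sqrt(2))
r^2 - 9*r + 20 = (r - 5)*(r - 4)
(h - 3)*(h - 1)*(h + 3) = h^3 - h^2 - 9*h + 9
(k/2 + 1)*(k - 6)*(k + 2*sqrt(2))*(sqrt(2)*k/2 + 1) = sqrt(2)*k^4/4 - sqrt(2)*k^3 + 3*k^3/2 - 6*k^2 - 2*sqrt(2)*k^2 - 18*k - 4*sqrt(2)*k - 12*sqrt(2)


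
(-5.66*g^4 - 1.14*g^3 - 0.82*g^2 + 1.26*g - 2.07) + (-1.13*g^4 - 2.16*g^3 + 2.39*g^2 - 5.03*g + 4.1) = -6.79*g^4 - 3.3*g^3 + 1.57*g^2 - 3.77*g + 2.03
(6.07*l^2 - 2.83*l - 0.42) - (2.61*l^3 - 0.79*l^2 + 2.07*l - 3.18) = -2.61*l^3 + 6.86*l^2 - 4.9*l + 2.76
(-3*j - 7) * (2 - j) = 3*j^2 + j - 14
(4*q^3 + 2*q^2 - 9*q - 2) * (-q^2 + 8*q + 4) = -4*q^5 + 30*q^4 + 41*q^3 - 62*q^2 - 52*q - 8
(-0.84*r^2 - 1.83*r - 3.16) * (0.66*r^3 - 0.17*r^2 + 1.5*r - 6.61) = -0.5544*r^5 - 1.065*r^4 - 3.0345*r^3 + 3.3446*r^2 + 7.3563*r + 20.8876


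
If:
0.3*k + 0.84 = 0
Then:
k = -2.80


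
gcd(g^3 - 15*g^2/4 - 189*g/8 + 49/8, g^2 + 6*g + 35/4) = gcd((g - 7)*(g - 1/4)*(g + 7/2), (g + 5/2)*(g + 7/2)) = g + 7/2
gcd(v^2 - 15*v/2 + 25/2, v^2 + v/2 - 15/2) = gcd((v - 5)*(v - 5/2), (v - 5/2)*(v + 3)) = v - 5/2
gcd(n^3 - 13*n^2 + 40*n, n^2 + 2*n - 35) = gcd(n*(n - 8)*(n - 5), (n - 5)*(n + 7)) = n - 5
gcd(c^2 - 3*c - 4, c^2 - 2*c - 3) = c + 1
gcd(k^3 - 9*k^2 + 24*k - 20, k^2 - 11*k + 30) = k - 5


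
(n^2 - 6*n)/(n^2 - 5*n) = (n - 6)/(n - 5)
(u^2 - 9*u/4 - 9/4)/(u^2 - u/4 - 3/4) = (u - 3)/(u - 1)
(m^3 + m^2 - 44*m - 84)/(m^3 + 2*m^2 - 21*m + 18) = (m^2 - 5*m - 14)/(m^2 - 4*m + 3)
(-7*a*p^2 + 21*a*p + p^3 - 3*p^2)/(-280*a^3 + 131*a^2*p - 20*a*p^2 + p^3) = p*(p - 3)/(40*a^2 - 13*a*p + p^2)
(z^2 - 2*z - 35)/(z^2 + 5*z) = (z - 7)/z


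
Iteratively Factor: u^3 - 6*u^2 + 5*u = (u)*(u^2 - 6*u + 5) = u*(u - 5)*(u - 1)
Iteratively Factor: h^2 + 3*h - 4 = (h - 1)*(h + 4)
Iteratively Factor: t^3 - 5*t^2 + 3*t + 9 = (t - 3)*(t^2 - 2*t - 3) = (t - 3)^2*(t + 1)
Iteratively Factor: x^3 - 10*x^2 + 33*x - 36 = (x - 3)*(x^2 - 7*x + 12) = (x - 3)^2*(x - 4)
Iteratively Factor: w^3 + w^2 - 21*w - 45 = (w - 5)*(w^2 + 6*w + 9) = (w - 5)*(w + 3)*(w + 3)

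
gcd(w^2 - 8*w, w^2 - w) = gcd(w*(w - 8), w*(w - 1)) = w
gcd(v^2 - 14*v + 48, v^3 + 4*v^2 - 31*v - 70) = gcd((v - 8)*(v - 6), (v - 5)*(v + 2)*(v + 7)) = 1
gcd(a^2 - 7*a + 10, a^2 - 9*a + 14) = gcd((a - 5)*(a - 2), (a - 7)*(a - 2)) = a - 2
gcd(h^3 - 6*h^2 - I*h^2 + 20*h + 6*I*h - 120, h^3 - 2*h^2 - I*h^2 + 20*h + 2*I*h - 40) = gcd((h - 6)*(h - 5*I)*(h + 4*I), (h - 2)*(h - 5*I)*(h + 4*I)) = h^2 - I*h + 20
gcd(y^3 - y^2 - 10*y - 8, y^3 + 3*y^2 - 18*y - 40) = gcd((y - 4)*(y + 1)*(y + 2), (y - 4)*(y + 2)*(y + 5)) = y^2 - 2*y - 8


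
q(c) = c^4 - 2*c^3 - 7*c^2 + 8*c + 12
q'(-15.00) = -14632.00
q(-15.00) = 55692.00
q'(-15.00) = -14632.00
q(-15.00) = 55692.00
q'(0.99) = -7.86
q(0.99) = 12.08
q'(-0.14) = 9.83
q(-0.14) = 10.75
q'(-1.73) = -6.45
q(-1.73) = -3.48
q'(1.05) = -8.68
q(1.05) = 11.58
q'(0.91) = -6.69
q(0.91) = 12.66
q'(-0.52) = 13.10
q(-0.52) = 6.30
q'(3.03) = 21.77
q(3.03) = 0.63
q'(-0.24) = 10.96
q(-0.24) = 9.71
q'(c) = 4*c^3 - 6*c^2 - 14*c + 8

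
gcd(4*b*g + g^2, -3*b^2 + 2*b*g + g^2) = 1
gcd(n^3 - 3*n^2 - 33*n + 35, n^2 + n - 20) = n + 5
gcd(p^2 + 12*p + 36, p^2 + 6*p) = p + 6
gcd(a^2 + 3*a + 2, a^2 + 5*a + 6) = a + 2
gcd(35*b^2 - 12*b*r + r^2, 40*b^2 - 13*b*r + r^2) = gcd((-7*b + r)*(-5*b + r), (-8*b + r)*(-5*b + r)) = -5*b + r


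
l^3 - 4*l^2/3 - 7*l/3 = l*(l - 7/3)*(l + 1)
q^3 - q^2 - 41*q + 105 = (q - 5)*(q - 3)*(q + 7)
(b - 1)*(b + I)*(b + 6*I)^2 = b^4 - b^3 + 13*I*b^3 - 48*b^2 - 13*I*b^2 + 48*b - 36*I*b + 36*I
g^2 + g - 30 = (g - 5)*(g + 6)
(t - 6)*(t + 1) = t^2 - 5*t - 6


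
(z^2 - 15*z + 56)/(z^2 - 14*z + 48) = (z - 7)/(z - 6)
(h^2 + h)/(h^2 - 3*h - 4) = h/(h - 4)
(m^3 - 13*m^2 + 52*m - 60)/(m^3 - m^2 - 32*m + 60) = (m - 6)/(m + 6)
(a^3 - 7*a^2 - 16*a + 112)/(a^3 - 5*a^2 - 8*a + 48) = (a^2 - 3*a - 28)/(a^2 - a - 12)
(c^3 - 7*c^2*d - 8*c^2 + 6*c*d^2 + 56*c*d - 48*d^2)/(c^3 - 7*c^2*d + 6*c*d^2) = (c - 8)/c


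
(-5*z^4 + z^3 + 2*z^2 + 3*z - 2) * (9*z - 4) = -45*z^5 + 29*z^4 + 14*z^3 + 19*z^2 - 30*z + 8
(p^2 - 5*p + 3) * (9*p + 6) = 9*p^3 - 39*p^2 - 3*p + 18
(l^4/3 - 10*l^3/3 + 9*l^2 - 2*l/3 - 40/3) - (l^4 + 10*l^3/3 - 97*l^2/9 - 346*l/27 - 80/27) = -2*l^4/3 - 20*l^3/3 + 178*l^2/9 + 328*l/27 - 280/27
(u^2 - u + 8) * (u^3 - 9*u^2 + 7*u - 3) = u^5 - 10*u^4 + 24*u^3 - 82*u^2 + 59*u - 24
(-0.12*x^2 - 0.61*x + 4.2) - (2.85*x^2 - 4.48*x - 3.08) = -2.97*x^2 + 3.87*x + 7.28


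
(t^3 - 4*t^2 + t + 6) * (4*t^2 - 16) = 4*t^5 - 16*t^4 - 12*t^3 + 88*t^2 - 16*t - 96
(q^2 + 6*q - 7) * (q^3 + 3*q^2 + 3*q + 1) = q^5 + 9*q^4 + 14*q^3 - 2*q^2 - 15*q - 7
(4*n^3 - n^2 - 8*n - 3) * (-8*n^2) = -32*n^5 + 8*n^4 + 64*n^3 + 24*n^2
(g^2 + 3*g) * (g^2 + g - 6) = g^4 + 4*g^3 - 3*g^2 - 18*g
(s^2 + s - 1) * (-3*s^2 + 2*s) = -3*s^4 - s^3 + 5*s^2 - 2*s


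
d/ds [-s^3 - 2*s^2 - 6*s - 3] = -3*s^2 - 4*s - 6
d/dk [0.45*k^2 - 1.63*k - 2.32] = 0.9*k - 1.63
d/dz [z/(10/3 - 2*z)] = 15/(2*(9*z^2 - 30*z + 25))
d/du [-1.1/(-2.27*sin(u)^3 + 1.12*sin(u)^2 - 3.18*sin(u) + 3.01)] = (-7.491*sin(u)^2 + 2.464*sin(u) - 3.498)*cos(u)/(2.27*sin(u)^3 - 1.12*sin(u)^2 + 3.18*sin(u) - 3.01)^2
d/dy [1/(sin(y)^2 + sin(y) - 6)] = -(2*sin(y) + 1)*cos(y)/(sin(y)^2 + sin(y) - 6)^2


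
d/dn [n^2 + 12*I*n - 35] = 2*n + 12*I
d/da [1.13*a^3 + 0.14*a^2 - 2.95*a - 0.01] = 3.39*a^2 + 0.28*a - 2.95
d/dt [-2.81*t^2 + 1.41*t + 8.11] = 1.41 - 5.62*t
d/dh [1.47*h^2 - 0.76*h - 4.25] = 2.94*h - 0.76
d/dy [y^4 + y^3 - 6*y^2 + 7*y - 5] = 4*y^3 + 3*y^2 - 12*y + 7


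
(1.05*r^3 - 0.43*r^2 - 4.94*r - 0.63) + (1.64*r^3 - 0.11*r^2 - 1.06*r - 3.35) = 2.69*r^3 - 0.54*r^2 - 6.0*r - 3.98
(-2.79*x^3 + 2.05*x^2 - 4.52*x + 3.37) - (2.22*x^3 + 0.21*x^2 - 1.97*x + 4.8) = -5.01*x^3 + 1.84*x^2 - 2.55*x - 1.43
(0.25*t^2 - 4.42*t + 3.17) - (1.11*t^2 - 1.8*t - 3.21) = -0.86*t^2 - 2.62*t + 6.38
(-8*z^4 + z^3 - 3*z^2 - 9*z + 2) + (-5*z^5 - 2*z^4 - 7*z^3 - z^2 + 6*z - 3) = -5*z^5 - 10*z^4 - 6*z^3 - 4*z^2 - 3*z - 1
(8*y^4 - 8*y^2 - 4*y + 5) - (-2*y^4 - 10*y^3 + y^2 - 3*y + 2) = 10*y^4 + 10*y^3 - 9*y^2 - y + 3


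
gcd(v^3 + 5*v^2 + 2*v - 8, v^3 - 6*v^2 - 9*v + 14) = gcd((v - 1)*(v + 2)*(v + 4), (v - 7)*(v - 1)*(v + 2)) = v^2 + v - 2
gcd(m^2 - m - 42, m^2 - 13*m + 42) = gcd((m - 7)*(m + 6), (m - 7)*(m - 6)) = m - 7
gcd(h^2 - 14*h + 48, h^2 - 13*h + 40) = h - 8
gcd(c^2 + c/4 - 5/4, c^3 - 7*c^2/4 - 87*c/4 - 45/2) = c + 5/4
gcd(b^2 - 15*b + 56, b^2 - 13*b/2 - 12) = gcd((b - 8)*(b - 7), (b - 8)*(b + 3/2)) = b - 8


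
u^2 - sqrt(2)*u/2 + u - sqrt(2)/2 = (u + 1)*(u - sqrt(2)/2)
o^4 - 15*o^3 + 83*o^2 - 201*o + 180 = (o - 5)*(o - 4)*(o - 3)^2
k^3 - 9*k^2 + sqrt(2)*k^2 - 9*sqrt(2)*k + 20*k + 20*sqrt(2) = (k - 5)*(k - 4)*(k + sqrt(2))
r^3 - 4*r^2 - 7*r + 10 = (r - 5)*(r - 1)*(r + 2)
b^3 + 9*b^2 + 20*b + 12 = (b + 1)*(b + 2)*(b + 6)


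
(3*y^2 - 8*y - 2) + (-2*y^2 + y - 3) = y^2 - 7*y - 5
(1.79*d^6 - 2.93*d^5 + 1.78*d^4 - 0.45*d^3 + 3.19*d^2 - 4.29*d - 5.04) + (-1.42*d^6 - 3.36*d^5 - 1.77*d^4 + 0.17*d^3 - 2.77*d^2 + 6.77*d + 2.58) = 0.37*d^6 - 6.29*d^5 + 0.01*d^4 - 0.28*d^3 + 0.42*d^2 + 2.48*d - 2.46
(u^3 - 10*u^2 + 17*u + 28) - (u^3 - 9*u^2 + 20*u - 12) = -u^2 - 3*u + 40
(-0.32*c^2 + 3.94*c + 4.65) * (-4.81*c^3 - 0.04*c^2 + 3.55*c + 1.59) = 1.5392*c^5 - 18.9386*c^4 - 23.6601*c^3 + 13.2922*c^2 + 22.7721*c + 7.3935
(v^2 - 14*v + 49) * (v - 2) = v^3 - 16*v^2 + 77*v - 98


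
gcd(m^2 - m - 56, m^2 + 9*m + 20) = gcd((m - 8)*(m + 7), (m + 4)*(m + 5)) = 1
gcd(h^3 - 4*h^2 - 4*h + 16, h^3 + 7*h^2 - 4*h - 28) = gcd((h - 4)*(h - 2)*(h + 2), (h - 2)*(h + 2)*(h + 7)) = h^2 - 4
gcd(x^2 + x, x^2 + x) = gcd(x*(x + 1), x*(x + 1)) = x^2 + x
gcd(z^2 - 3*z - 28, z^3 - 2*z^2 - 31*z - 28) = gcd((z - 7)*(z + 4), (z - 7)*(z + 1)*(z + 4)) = z^2 - 3*z - 28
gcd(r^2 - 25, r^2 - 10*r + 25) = r - 5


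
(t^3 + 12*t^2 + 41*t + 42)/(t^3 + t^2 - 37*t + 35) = (t^2 + 5*t + 6)/(t^2 - 6*t + 5)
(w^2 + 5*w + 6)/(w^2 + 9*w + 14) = (w + 3)/(w + 7)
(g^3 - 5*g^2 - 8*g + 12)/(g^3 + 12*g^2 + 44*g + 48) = (g^2 - 7*g + 6)/(g^2 + 10*g + 24)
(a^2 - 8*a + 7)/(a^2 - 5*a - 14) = (a - 1)/(a + 2)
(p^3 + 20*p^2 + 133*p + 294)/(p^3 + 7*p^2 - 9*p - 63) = (p^2 + 13*p + 42)/(p^2 - 9)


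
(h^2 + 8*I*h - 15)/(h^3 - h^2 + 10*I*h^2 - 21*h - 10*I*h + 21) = (h + 5*I)/(h^2 + h*(-1 + 7*I) - 7*I)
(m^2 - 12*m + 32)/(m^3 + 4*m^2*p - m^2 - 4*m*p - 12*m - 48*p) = (m - 8)/(m^2 + 4*m*p + 3*m + 12*p)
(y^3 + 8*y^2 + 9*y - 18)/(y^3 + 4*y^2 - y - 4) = (y^2 + 9*y + 18)/(y^2 + 5*y + 4)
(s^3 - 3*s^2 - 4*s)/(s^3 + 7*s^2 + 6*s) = (s - 4)/(s + 6)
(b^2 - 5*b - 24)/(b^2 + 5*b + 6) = (b - 8)/(b + 2)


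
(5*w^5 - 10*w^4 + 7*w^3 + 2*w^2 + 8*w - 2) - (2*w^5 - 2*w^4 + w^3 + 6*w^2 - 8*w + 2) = 3*w^5 - 8*w^4 + 6*w^3 - 4*w^2 + 16*w - 4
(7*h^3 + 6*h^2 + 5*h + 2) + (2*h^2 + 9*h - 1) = 7*h^3 + 8*h^2 + 14*h + 1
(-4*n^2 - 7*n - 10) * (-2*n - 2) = 8*n^3 + 22*n^2 + 34*n + 20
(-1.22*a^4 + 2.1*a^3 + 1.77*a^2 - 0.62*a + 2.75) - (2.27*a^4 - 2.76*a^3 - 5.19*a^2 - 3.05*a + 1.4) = -3.49*a^4 + 4.86*a^3 + 6.96*a^2 + 2.43*a + 1.35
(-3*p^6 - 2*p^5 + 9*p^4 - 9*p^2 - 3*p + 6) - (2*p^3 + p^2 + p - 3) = -3*p^6 - 2*p^5 + 9*p^4 - 2*p^3 - 10*p^2 - 4*p + 9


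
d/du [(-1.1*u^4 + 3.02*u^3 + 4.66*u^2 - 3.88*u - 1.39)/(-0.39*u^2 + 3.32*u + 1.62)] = (0.858*u^5 - 12.1338*u^4 + 12.9248*u^3 + 28.6352*u^2 + 14.0142*u - 1.6708)/(0.1521*u^4 - 2.5896*u^3 + 9.7588*u^2 + 10.7568*u + 2.6244)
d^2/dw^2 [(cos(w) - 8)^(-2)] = 2*(-8*cos(w) - cos(2*w) + 2)/(cos(w) - 8)^4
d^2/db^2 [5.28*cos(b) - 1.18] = -5.28*cos(b)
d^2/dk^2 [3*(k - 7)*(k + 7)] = 6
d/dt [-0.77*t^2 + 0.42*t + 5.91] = 0.42 - 1.54*t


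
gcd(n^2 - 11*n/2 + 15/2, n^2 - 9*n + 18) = n - 3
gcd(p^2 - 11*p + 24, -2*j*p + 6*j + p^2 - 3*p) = p - 3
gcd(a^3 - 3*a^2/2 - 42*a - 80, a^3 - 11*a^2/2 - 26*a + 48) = a^2 - 4*a - 32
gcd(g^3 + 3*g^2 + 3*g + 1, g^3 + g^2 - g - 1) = g^2 + 2*g + 1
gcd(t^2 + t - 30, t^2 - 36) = t + 6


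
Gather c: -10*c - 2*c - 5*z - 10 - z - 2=-12*c - 6*z - 12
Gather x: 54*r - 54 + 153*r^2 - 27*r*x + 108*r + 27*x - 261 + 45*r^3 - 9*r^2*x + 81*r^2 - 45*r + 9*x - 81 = 45*r^3 + 234*r^2 + 117*r + x*(-9*r^2 - 27*r + 36) - 396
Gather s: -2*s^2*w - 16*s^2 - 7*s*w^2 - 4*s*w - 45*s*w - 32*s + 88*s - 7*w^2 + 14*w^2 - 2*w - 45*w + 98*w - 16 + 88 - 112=s^2*(-2*w - 16) + s*(-7*w^2 - 49*w + 56) + 7*w^2 + 51*w - 40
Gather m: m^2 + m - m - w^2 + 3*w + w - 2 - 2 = m^2 - w^2 + 4*w - 4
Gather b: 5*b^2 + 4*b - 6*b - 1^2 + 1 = 5*b^2 - 2*b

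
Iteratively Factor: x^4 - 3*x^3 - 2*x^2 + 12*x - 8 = (x + 2)*(x^3 - 5*x^2 + 8*x - 4) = (x - 1)*(x + 2)*(x^2 - 4*x + 4) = (x - 2)*(x - 1)*(x + 2)*(x - 2)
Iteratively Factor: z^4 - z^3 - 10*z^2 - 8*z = (z + 1)*(z^3 - 2*z^2 - 8*z) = (z + 1)*(z + 2)*(z^2 - 4*z) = (z - 4)*(z + 1)*(z + 2)*(z)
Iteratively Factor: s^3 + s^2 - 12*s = (s)*(s^2 + s - 12) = s*(s + 4)*(s - 3)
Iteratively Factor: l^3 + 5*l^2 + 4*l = (l + 1)*(l^2 + 4*l) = l*(l + 1)*(l + 4)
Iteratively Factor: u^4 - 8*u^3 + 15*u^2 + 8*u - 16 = (u + 1)*(u^3 - 9*u^2 + 24*u - 16) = (u - 1)*(u + 1)*(u^2 - 8*u + 16) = (u - 4)*(u - 1)*(u + 1)*(u - 4)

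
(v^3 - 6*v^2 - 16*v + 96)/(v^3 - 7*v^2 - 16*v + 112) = (v - 6)/(v - 7)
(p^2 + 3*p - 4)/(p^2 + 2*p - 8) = (p - 1)/(p - 2)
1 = 1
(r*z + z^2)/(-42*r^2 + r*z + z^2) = z*(r + z)/(-42*r^2 + r*z + z^2)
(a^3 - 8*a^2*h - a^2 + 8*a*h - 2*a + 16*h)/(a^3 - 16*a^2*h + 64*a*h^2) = (a^2 - a - 2)/(a*(a - 8*h))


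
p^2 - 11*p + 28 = (p - 7)*(p - 4)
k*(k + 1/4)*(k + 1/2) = k^3 + 3*k^2/4 + k/8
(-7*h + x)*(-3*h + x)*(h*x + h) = 21*h^3*x + 21*h^3 - 10*h^2*x^2 - 10*h^2*x + h*x^3 + h*x^2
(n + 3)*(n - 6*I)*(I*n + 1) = I*n^3 + 7*n^2 + 3*I*n^2 + 21*n - 6*I*n - 18*I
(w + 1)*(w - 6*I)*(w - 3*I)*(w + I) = w^4 + w^3 - 8*I*w^3 - 9*w^2 - 8*I*w^2 - 9*w - 18*I*w - 18*I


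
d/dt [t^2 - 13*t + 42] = 2*t - 13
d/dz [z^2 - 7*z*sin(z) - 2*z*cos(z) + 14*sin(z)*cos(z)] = 2*z*sin(z) - 7*z*cos(z) + 2*z - 7*sin(z) - 2*cos(z) + 14*cos(2*z)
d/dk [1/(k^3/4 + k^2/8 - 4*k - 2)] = 16*(-3*k^2 - k + 16)/(2*k^3 + k^2 - 32*k - 16)^2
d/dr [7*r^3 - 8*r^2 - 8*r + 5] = 21*r^2 - 16*r - 8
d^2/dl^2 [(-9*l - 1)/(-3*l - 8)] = -414/(3*l + 8)^3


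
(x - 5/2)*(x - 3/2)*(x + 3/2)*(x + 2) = x^4 - x^3/2 - 29*x^2/4 + 9*x/8 + 45/4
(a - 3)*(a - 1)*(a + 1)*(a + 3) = a^4 - 10*a^2 + 9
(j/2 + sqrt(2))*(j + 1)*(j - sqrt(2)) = j^3/2 + j^2/2 + sqrt(2)*j^2/2 - 2*j + sqrt(2)*j/2 - 2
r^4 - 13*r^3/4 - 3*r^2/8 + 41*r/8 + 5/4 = (r - 5/2)*(r - 2)*(r + 1/4)*(r + 1)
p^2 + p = p*(p + 1)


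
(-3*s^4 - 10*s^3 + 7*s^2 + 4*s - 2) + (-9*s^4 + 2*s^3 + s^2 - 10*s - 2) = -12*s^4 - 8*s^3 + 8*s^2 - 6*s - 4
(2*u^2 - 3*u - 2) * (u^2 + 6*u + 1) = 2*u^4 + 9*u^3 - 18*u^2 - 15*u - 2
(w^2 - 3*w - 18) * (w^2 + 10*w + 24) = w^4 + 7*w^3 - 24*w^2 - 252*w - 432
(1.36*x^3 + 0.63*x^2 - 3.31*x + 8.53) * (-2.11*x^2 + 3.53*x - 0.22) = -2.8696*x^5 + 3.4715*x^4 + 8.9088*x^3 - 29.8212*x^2 + 30.8391*x - 1.8766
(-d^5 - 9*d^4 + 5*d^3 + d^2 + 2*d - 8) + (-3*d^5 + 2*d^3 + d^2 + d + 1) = -4*d^5 - 9*d^4 + 7*d^3 + 2*d^2 + 3*d - 7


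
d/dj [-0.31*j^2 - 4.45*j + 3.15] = -0.62*j - 4.45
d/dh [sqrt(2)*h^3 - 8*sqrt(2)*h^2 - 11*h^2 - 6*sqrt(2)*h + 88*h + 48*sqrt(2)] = 3*sqrt(2)*h^2 - 16*sqrt(2)*h - 22*h - 6*sqrt(2) + 88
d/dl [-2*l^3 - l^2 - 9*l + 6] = -6*l^2 - 2*l - 9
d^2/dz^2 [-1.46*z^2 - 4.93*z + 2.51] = -2.92000000000000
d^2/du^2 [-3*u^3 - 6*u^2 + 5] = -18*u - 12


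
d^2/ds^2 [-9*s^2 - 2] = -18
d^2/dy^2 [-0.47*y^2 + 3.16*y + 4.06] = -0.940000000000000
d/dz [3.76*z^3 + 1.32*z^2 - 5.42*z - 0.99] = 11.28*z^2 + 2.64*z - 5.42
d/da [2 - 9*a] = -9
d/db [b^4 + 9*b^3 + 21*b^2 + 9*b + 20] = 4*b^3 + 27*b^2 + 42*b + 9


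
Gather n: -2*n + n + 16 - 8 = 8 - n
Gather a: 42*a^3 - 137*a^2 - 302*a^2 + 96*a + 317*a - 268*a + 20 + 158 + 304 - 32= 42*a^3 - 439*a^2 + 145*a + 450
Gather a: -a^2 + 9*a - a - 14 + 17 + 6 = -a^2 + 8*a + 9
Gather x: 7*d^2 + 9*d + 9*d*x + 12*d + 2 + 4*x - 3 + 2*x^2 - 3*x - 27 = 7*d^2 + 21*d + 2*x^2 + x*(9*d + 1) - 28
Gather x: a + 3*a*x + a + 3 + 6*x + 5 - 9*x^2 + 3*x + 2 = 2*a - 9*x^2 + x*(3*a + 9) + 10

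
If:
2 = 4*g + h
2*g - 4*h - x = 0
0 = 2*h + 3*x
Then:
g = 10/23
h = 6/23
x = -4/23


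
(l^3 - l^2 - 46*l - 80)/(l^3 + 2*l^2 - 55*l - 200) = (l + 2)/(l + 5)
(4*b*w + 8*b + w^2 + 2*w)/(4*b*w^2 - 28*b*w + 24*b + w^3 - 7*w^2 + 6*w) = (w + 2)/(w^2 - 7*w + 6)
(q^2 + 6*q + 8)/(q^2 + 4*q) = (q + 2)/q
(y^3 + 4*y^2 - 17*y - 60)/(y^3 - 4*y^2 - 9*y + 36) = (y + 5)/(y - 3)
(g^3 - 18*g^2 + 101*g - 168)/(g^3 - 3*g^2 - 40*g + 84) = (g^2 - 11*g + 24)/(g^2 + 4*g - 12)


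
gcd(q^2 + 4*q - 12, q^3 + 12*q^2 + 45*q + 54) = q + 6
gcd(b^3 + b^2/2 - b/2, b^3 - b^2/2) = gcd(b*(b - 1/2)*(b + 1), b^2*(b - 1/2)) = b^2 - b/2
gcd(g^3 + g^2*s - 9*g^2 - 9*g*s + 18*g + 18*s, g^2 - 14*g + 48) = g - 6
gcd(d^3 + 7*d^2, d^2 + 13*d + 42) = d + 7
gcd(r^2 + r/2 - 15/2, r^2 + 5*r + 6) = r + 3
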